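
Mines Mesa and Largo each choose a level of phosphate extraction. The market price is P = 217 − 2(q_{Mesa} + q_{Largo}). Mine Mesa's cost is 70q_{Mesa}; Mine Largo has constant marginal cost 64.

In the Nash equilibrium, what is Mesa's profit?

Mine Mesa's profit: π = q_{Mesa}(217 − 2(q_{Mesa} + q_{Largo})) − 70q_{Mesa}.
∂π/∂q_{Mesa} = 147 − 4q_{Mesa} − 2q_{Largo} = 0, so q_{Mesa} = 36.75 − 0.5q_{Largo}.
By the same steps for Largo: q_{Largo} = 38.25 − 0.5q_{Mesa}.
Plugging q_{Largo} into Mesa's best response: q_{Mesa} = 36.75 − 0.5(38.25 − 0.5q_{Mesa}) ⇒ 0.75q_{Mesa} = 17.625, so q_{Mesa} = 23.5.
Then q_{Largo} = 38.25 − 0.5·23.5 = 26.5.
Price P = 217 − 2·50 = 117.
Mesa's profit: (117 − 70)·23.5 = 1104.5.

1104.5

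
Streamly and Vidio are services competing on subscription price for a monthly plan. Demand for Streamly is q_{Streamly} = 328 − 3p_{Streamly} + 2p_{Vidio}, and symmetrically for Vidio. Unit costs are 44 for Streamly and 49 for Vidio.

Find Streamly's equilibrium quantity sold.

215.8125

Streamly's profit: π = (p_{Streamly} − 44)(328 − 3p_{Streamly} + 2p_{Vidio}).
∂π/∂p_{Streamly} = 460 − 6p_{Streamly} + 2p_{Vidio} = 0 ⇒ p_{Streamly} = 230/3 + (1/3)p_{Vidio}.
Similarly p_{Vidio} = 475/6 + (1/3)p_{Streamly}.
Substituting the second reaction function into the first: p_{Streamly} = 230/3 + (1/3)(475/6 + (1/3)p_{Streamly}), which gives (8/9)p_{Streamly} = 1855/18 ⇒ p_{Streamly} = 115.9375.
Then p_{Vidio} = 475/6 + (1/3)·115.9375 = 117.8125.
q_{Streamly} = 328 − 3·115.9375 + 2·117.8125 = 215.8125.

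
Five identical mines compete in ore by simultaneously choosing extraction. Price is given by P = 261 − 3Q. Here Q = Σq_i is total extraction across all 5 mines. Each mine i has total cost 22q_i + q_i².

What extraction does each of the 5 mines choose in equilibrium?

A representative mine's profit is π_i = q_i(261 − 3Q) − 22q_i − q_i², with Q = q_i + Σ_{j≠i} q_j.
First-order condition: 239 − 8q_i − 3Σ_{j≠i} q_j = 0.
In a symmetric equilibrium every mine chooses the same q, so Σ_{j≠i} q_j = 4q. The condition becomes 239 − 20q = 0, giving q = 239/20 = 11.95.

11.95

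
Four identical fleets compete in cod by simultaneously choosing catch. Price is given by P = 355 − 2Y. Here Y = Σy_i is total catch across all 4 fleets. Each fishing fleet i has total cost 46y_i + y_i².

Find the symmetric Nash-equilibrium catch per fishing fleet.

25.75

A representative fishing fleet's profit is π_i = y_i(355 − 2Y) − 46y_i − y_i², with Y = y_i + Σ_{j≠i} y_j.
First-order condition: 309 − 6y_i − 2Σ_{j≠i} y_j = 0.
In a symmetric equilibrium every fishing fleet chooses the same y, so Σ_{j≠i} y_j = 3y. The condition becomes 309 − 12y = 0, giving y = 309/12 = 25.75.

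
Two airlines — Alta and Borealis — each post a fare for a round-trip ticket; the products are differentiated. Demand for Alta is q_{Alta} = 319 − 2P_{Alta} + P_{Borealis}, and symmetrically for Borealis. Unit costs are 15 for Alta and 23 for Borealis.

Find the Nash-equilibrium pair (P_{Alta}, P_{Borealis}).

117.4, 120.6

Alta's profit: π = (P_{Alta} − 15)(319 − 2P_{Alta} + P_{Borealis}).
∂π/∂P_{Alta} = 349 − 4P_{Alta} + P_{Borealis} = 0 ⇒ P_{Alta} = 87.25 + 0.25P_{Borealis}.
Similarly P_{Borealis} = 91.25 + 0.25P_{Alta}.
Plugging P_{Borealis} into Alta's best response: P_{Alta} = 87.25 + 0.25(91.25 + 0.25P_{Alta}) ⇒ 0.9375P_{Alta} = 110.0625, so P_{Alta} = 117.4.
Then P_{Borealis} = 91.25 + 0.25·117.4 = 120.6.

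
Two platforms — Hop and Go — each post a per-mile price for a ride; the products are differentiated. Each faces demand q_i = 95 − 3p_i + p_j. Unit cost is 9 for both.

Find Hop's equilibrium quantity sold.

Hop's profit: π = (p_{Hop} − 9)(95 − 3p_{Hop} + p_{Go}).
∂π/∂p_{Hop} = 122 − 6p_{Hop} + p_{Go} = 0 ⇒ p_{Hop} = 61/3 + (1/6)p_{Go}.
The game is symmetric, so in equilibrium p_{Go} = p_{Hop}: the reaction function gives (5/6)p_{Hop} = 61/3, hence p_{Hop} = 24.4.
q_{Hop} = 95 − 3·24.4 + 24.4 = 46.2.

46.2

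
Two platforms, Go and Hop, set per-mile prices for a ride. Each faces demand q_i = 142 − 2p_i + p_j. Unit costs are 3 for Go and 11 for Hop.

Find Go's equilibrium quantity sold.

Go's profit: π = (p_{Go} − 3)(142 − 2p_{Go} + p_{Hop}).
∂π/∂p_{Go} = 148 − 4p_{Go} + p_{Hop} = 0 ⇒ p_{Go} = 37 + 0.25p_{Hop}.
Similarly p_{Hop} = 41 + 0.25p_{Go}.
Solving the two reaction functions simultaneously: (1 − (0.25)(0.25))p_{Go} = 37 + 0.25·41, so 0.9375p_{Go} = 47.25 and p_{Go} = 50.4.
Then p_{Hop} = 41 + 0.25·50.4 = 53.6.
q_{Go} = 142 − 2·50.4 + 53.6 = 94.8.

94.8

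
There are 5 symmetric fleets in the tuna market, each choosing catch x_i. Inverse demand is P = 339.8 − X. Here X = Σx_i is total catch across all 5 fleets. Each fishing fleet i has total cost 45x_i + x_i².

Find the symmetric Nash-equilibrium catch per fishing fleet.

A representative fishing fleet's profit is π_i = x_i(339.8 − X) − 45x_i − x_i², with X = x_i + Σ_{j≠i} x_j.
First-order condition: 294.8 − 4x_i − Σ_{j≠i} x_j = 0.
In a symmetric equilibrium every fishing fleet chooses the same x, so Σ_{j≠i} x_j = 4x. The condition becomes 294.8 − 8x = 0, giving x = 294.8/8 = 36.85.

36.85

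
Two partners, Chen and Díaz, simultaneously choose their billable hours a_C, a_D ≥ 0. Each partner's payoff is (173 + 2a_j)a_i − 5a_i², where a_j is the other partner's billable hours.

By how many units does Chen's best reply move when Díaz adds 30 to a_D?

6

Chen's payoff is (173 + 2a_D)a_C − 5a_C².
∂π/∂a_C = 173 + 2a_D − 10a_C = 0, so a_C = 17.3 + 0.2a_D.
The reaction-function slope is 0.2, so a 30-unit rise in a_D moves a_C by 0.2 × 30 = 6. Chen's best response rises — the actions are strategic complements.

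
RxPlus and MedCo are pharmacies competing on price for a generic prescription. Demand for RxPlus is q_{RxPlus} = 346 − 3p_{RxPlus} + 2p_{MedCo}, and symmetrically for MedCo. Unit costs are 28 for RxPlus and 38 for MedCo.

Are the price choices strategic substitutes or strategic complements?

strategic complements

RxPlus's profit: π = (p_{RxPlus} − 28)(346 − 3p_{RxPlus} + 2p_{MedCo}).
∂π/∂p_{RxPlus} = 430 − 6p_{RxPlus} + 2p_{MedCo} = 0 ⇒ p_{RxPlus} = 215/3 + (1/3)p_{MedCo}.
The best-response slope dp_{RxPlus}/dp_{MedCo} = 1/3 > 0: the reaction function is upward-sloping, so the choices are strategic complements.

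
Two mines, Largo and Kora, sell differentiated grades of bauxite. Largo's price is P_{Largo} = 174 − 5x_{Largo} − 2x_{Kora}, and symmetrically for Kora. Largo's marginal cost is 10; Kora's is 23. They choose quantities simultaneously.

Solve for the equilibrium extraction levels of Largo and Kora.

13.9375, 12.3125

Mine Largo's profit: π = x_{Largo}(174 − 5x_{Largo} − 2x_{Kora}) − 10x_{Largo}.
∂π/∂x_{Largo} = 164 − 10x_{Largo} − 2x_{Kora} = 0 ⇒ x_{Largo} = 16.4 − 0.2x_{Kora}.
Similarly x_{Kora} = 15.1 − 0.2x_{Largo}.
Solving the two reaction functions simultaneously: (1 − (−0.2)(−0.2))x_{Largo} = 16.4 − 0.2·15.1, so 0.96x_{Largo} = 13.38 and x_{Largo} = 13.9375.
Then x_{Kora} = 15.1 − 0.2·13.9375 = 12.3125.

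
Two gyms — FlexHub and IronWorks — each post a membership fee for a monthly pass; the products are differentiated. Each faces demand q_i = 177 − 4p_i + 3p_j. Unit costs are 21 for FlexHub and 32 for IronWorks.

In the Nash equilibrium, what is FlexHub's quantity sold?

134.4

FlexHub's profit: π = (p_{FlexHub} − 21)(177 − 4p_{FlexHub} + 3p_{IronWorks}).
∂π/∂p_{FlexHub} = 261 − 8p_{FlexHub} + 3p_{IronWorks} = 0 ⇒ p_{FlexHub} = 32.625 + 0.375p_{IronWorks}.
Similarly p_{IronWorks} = 38.125 + 0.375p_{FlexHub}.
Plugging p_{IronWorks} into FlexHub's best response: p_{FlexHub} = 32.625 + 0.375(38.125 + 0.375p_{FlexHub}) ⇒ (55/64)p_{FlexHub} = 3003/64, so p_{FlexHub} = 54.6.
Then p_{IronWorks} = 38.125 + 0.375·54.6 = 58.6.
q_{FlexHub} = 177 − 4·54.6 + 3·58.6 = 134.4.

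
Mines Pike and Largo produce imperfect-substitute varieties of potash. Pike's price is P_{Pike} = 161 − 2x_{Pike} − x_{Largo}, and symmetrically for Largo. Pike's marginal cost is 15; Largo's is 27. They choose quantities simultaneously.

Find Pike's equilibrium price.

Mine Pike's profit: π = x_{Pike}(161 − 2x_{Pike} − x_{Largo}) − 15x_{Pike}.
∂π/∂x_{Pike} = 146 − 4x_{Pike} − x_{Largo} = 0 ⇒ x_{Pike} = 36.5 − 0.25x_{Largo}.
Similarly x_{Largo} = 33.5 − 0.25x_{Pike}.
Substituting the second reaction function into the first: x_{Pike} = 36.5 − 0.25(33.5 − 0.25x_{Pike}), which gives 0.9375x_{Pike} = 28.125 ⇒ x_{Pike} = 30.
Then x_{Largo} = 33.5 − 0.25·30 = 26.
P_{Pike} = 161 − 2·30 − 26 = 75.

75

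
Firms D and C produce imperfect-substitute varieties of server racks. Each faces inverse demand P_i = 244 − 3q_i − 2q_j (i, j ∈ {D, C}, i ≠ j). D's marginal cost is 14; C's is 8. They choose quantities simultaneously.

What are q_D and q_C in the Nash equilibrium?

28.375, 29.875

Firm D's profit: π = q_D(244 − 3q_D − 2q_C) − 14q_D.
∂π/∂q_D = 230 − 6q_D − 2q_C = 0 ⇒ q_D = 115/3 − (1/3)q_C.
Similarly q_C = 118/3 − (1/3)q_D.
Plugging q_C into D's best response: q_D = 115/3 − (1/3)(118/3 − (1/3)q_D) ⇒ (8/9)q_D = 227/9, so q_D = 28.375.
Then q_C = 118/3 − (1/3)·28.375 = 29.875.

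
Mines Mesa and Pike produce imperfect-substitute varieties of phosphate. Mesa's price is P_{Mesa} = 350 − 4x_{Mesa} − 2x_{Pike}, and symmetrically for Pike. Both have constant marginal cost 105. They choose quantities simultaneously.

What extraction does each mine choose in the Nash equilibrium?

Mine Mesa's profit: π = x_{Mesa}(350 − 4x_{Mesa} − 2x_{Pike}) − 105x_{Mesa}.
∂π/∂x_{Mesa} = 245 − 8x_{Mesa} − 2x_{Pike} = 0 ⇒ x_{Mesa} = 30.625 − 0.25x_{Pike}.
The game is symmetric, so in equilibrium x_{Pike} = x_{Mesa}: the reaction function gives 1.25x_{Mesa} = 30.625, hence x_{Mesa} = 24.5.

24.5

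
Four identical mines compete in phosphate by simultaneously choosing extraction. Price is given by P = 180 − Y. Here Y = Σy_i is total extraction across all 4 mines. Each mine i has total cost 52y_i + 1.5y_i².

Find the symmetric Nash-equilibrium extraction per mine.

16

A representative mine's profit is π_i = y_i(180 − Y) − 52y_i − 1.5y_i², with Y = y_i + Σ_{j≠i} y_j.
First-order condition: 128 − 5y_i − Σ_{j≠i} y_j = 0.
In a symmetric equilibrium every mine chooses the same y, so Σ_{j≠i} y_j = 3y. The condition becomes 128 − 8y = 0, giving y = 128/8 = 16.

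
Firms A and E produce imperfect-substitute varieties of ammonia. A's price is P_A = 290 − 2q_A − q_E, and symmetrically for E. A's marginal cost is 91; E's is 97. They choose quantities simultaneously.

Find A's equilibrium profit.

Firm A's profit: π = q_A(290 − 2q_A − q_E) − 91q_A.
∂π/∂q_A = 199 − 4q_A − q_E = 0 ⇒ q_A = 49.75 − 0.25q_E.
Similarly q_E = 48.25 − 0.25q_A.
Substituting the second reaction function into the first: q_A = 49.75 − 0.25(48.25 − 0.25q_A), which gives 0.9375q_A = 37.6875 ⇒ q_A = 40.2.
Then q_E = 48.25 − 0.25·40.2 = 38.2.
P_A = 290 − 2·40.2 − 38.2 = 171.4.
Profit = (171.4 − 91)·40.2 = 3232.08.

3232.08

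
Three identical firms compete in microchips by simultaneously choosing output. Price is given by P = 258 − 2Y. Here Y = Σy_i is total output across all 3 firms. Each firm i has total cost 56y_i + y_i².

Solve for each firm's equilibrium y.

20.2

A representative firm's profit is π_i = y_i(258 − 2Y) − 56y_i − y_i², with Y = y_i + Σ_{j≠i} y_j.
First-order condition: 202 − 6y_i − 2Σ_{j≠i} y_j = 0.
In a symmetric equilibrium every firm chooses the same y, so Σ_{j≠i} y_j = 2y. The condition becomes 202 − 10y = 0, giving y = 202/10 = 20.2.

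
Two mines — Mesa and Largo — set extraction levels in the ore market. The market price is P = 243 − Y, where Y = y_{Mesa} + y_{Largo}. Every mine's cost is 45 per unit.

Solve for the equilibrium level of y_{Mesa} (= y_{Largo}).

Mine Mesa's profit: π = y_{Mesa}(243 − (y_{Mesa} + y_{Largo})) − 45y_{Mesa}.
∂π/∂y_{Mesa} = 198 − 2y_{Mesa} − y_{Largo} = 0, so y_{Mesa} = 99 − 0.5y_{Largo}.
Setting y_{Mesa} = y_{Largo} in the reaction function: y_{Mesa} = 99 − 0.5y_{Mesa}, so y_{Mesa} = 99 / 1.5 = 66.

66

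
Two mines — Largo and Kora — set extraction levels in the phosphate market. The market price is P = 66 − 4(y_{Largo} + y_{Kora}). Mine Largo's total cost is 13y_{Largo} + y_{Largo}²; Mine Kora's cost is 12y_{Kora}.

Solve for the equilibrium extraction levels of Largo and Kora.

Mine Largo's profit: π = y_{Largo}(66 − 4(y_{Largo} + y_{Kora})) − 13y_{Largo} − y_{Largo}².
∂π/∂y_{Largo} = 53 − 10y_{Largo} − 4y_{Kora} = 0, so y_{Largo} = 5.3 − 0.4y_{Kora}.
For Kora: ∂π/∂y_{Kora} = 54 − 8y_{Kora} − 4y_{Largo} = 0 ⇒ y_{Kora} = 6.75 − 0.5y_{Largo}.
Substituting the second reaction function into the first: y_{Largo} = 5.3 − 0.4(6.75 − 0.5y_{Largo}), which gives 0.8y_{Largo} = 2.6 ⇒ y_{Largo} = 3.25.
Then y_{Kora} = 6.75 − 0.5·3.25 = 5.125.

3.25, 5.125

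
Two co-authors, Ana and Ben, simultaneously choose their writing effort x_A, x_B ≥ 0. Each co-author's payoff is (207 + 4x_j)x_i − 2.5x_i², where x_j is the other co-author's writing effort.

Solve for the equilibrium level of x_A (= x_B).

Ana's payoff is (207 + 4x_B)x_A − 2.5x_A².
∂π/∂x_A = 207 + 4x_B − 5x_A = 0, so x_A = 41.4 + 0.8x_B.
By symmetry x_B = x_A; substituting into the reaction function, 0.2x_A = 41.4 and x_A = 207.

207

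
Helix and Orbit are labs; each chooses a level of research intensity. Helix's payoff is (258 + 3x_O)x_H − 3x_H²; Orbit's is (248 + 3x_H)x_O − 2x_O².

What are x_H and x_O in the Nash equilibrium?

Expanding Helix's payoff: 258x_H + 3x_Ox_H − 3x_H².
∂π/∂x_H = 258 + 3x_O − 6x_H = 0, so x_H = 43 + 0.5x_O.
Likewise for Orbit: x_O = 62 + 0.75x_H.
Plugging x_O into Helix's best response: x_H = 43 + 0.5(62 + 0.75x_H) ⇒ 0.625x_H = 74, so x_H = 118.4.
Then x_O = 62 + 0.75·118.4 = 150.8.

118.4, 150.8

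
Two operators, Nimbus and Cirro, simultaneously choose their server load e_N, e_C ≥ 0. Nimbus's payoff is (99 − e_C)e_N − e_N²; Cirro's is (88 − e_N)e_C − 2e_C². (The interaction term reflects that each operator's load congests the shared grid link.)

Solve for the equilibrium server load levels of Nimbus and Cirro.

Expanding Nimbus's payoff: 99e_N − e_Ce_N − e_N².
∂π/∂e_N = 99 − e_C − 2e_N = 0, so e_N = 49.5 − 0.5e_C.
Likewise for Cirro: e_C = 22 − 0.25e_N.
Substituting the second reaction function into the first: e_N = 49.5 − 0.5(22 − 0.25e_N), which gives 0.875e_N = 38.5 ⇒ e_N = 44.
Then e_C = 22 − 0.25·44 = 11.

44, 11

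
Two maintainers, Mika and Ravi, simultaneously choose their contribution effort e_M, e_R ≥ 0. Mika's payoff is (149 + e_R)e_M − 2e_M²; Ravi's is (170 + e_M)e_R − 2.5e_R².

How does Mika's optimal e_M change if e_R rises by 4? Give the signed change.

Expanding Mika's payoff: 149e_M + e_Re_M − 2e_M².
∂π/∂e_M = 149 + e_R − 4e_M = 0, so e_M = 37.25 + 0.25e_R.
The reaction-function slope is 0.25, so a 4-unit rise in e_R moves e_M by 0.25 × 4 = 1. Mika's best response rises — the actions are strategic complements.

1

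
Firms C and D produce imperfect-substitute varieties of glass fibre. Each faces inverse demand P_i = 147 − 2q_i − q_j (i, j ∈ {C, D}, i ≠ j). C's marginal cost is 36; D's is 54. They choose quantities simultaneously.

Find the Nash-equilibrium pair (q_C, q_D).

23.4, 17.4

Firm C's profit: π = q_C(147 − 2q_C − q_D) − 36q_C.
∂π/∂q_C = 111 − 4q_C − q_D = 0 ⇒ q_C = 27.75 − 0.25q_D.
Similarly q_D = 23.25 − 0.25q_C.
Plugging q_D into C's best response: q_C = 27.75 − 0.25(23.25 − 0.25q_C) ⇒ 0.9375q_C = 21.9375, so q_C = 23.4.
Then q_D = 23.25 − 0.25·23.4 = 17.4.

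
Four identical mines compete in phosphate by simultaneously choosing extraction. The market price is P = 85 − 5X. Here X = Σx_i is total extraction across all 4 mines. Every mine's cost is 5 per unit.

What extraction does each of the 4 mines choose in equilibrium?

3.2

A representative mine's profit is π_i = x_i(85 − 5X) − 5x_i, with X = x_i + Σ_{j≠i} x_j.
First-order condition: 80 − 10x_i − 5Σ_{j≠i} x_j = 0.
With identical mines, set every x_j = x: then 80 − 10x − 15x = 0, i.e. x = 80/25 = 3.2.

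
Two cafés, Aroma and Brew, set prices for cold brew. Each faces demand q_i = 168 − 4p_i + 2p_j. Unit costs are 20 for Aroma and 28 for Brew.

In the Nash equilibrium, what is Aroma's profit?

Aroma's profit: π = (p_{Aroma} − 20)(168 − 4p_{Aroma} + 2p_{Brew}).
∂π/∂p_{Aroma} = 248 − 8p_{Aroma} + 2p_{Brew} = 0 ⇒ p_{Aroma} = 31 + 0.25p_{Brew}.
Similarly p_{Brew} = 35 + 0.25p_{Aroma}.
Substituting the second reaction function into the first: p_{Aroma} = 31 + 0.25(35 + 0.25p_{Aroma}), which gives 0.9375p_{Aroma} = 39.75 ⇒ p_{Aroma} = 42.4.
Then p_{Brew} = 35 + 0.25·42.4 = 45.6.
q_{Aroma} = 168 − 4·42.4 + 2·45.6 = 89.6.
Profit = (42.4 − 20)·89.6 = 2007.04.

2007.04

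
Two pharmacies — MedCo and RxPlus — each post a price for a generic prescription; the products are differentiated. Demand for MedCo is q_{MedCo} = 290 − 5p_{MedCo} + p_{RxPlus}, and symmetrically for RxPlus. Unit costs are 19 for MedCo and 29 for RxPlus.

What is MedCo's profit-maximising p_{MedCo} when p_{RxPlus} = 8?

MedCo's profit: π = (p_{MedCo} − 19)(290 − 5p_{MedCo} + p_{RxPlus}).
∂π/∂p_{MedCo} = 385 − 10p_{MedCo} + p_{RxPlus} = 0 ⇒ p_{MedCo} = 38.5 + 0.1p_{RxPlus}.
At p_{RxPlus} = 8: p_{MedCo} = 38.5 + 0.1·8 = 39.3.

39.3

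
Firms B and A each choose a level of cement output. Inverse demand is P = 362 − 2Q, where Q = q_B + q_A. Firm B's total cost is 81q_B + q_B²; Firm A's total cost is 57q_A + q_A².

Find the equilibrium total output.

Firm B's profit: π = q_B(362 − 2(q_B + q_A)) − 81q_B − q_B².
∂π/∂q_B = 281 − 6q_B − 2q_A = 0, so q_B = 281/6 − (1/3)q_A.
By the same steps for A: q_A = 305/6 − (1/3)q_B.
Substituting the second reaction function into the first: q_B = 281/6 − (1/3)(305/6 − (1/3)q_B), which gives (8/9)q_B = 269/9 ⇒ q_B = 33.625.
Then q_A = 305/6 − (1/3)·33.625 = 39.625.
Total output: 33.625 + 39.625 = 73.25.

73.25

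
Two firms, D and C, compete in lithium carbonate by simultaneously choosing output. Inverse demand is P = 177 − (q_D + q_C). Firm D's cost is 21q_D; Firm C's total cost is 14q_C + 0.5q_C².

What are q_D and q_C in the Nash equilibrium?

61, 34

Firm D's profit: π = q_D(177 − (q_D + q_C)) − 21q_D.
∂π/∂q_D = 156 − 2q_D − q_C = 0, so q_D = 78 − 0.5q_C.
For C: ∂π/∂q_C = 163 − 3q_C − q_D = 0 ⇒ q_C = 163/3 − (1/3)q_D.
Solving the two reaction functions simultaneously: (1 − (−0.5)(−1/3))q_D = 78 − 0.5·(163/3), so (5/6)q_D = 305/6 and q_D = 61.
Then q_C = 163/3 − (1/3)·61 = 34.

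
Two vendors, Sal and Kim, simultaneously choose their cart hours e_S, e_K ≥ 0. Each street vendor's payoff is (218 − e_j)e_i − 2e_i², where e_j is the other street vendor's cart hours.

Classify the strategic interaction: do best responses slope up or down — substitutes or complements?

strategic substitutes

Sal's payoff is (218 − e_K)e_S − 2e_S².
∂π/∂e_S = 218 − e_K − 4e_S = 0, so e_S = 54.5 − 0.25e_K.
The best-response slope de_S/de_K = −0.25 < 0: the reaction function is downward-sloping, so the choices are strategic substitutes.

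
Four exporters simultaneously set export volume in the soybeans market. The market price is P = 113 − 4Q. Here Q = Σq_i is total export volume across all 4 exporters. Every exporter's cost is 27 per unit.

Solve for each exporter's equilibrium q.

4.3

A representative exporter's profit is π_i = q_i(113 − 4Q) − 27q_i, with Q = q_i + Σ_{j≠i} q_j.
First-order condition: 86 − 8q_i − 4Σ_{j≠i} q_j = 0.
With identical exporters, set every q_j = q: then 86 − 8q − 12q = 0, i.e. q = 86/20 = 4.3.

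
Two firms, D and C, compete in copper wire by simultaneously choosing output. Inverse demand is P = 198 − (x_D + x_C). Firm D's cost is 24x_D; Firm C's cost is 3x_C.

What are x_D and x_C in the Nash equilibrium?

51, 72

Firm D's profit: π = x_D(198 − (x_D + x_C)) − 24x_D.
∂π/∂x_D = 174 − 2x_D − x_C = 0, so x_D = 87 − 0.5x_C.
By the same steps for C: x_C = 97.5 − 0.5x_D.
Substituting the second reaction function into the first: x_D = 87 − 0.5(97.5 − 0.5x_D), which gives 0.75x_D = 38.25 ⇒ x_D = 51.
Then x_C = 97.5 − 0.5·51 = 72.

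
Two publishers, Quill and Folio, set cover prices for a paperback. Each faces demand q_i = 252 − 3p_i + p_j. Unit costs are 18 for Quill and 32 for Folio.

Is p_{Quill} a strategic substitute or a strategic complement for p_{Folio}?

strategic complements

Quill's profit: π = (p_{Quill} − 18)(252 − 3p_{Quill} + p_{Folio}).
∂π/∂p_{Quill} = 306 − 6p_{Quill} + p_{Folio} = 0 ⇒ p_{Quill} = 51 + (1/6)p_{Folio}.
The best-response slope dp_{Quill}/dp_{Folio} = 1/6 > 0: the reaction function is upward-sloping, so the choices are strategic complements.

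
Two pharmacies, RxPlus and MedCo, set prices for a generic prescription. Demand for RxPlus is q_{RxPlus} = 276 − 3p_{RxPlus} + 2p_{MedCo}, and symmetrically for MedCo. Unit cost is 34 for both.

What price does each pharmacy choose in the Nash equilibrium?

RxPlus's profit: π = (p_{RxPlus} − 34)(276 − 3p_{RxPlus} + 2p_{MedCo}).
∂π/∂p_{RxPlus} = 378 − 6p_{RxPlus} + 2p_{MedCo} = 0 ⇒ p_{RxPlus} = 63 + (1/3)p_{MedCo}.
By symmetry p_{MedCo} = p_{RxPlus}; substituting into the reaction function, (2/3)p_{RxPlus} = 63 and p_{RxPlus} = 94.5.

94.5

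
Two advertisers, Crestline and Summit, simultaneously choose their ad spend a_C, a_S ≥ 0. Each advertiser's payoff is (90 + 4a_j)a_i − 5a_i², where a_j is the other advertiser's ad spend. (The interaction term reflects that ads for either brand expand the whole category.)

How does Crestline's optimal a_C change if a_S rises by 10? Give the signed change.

4

Crestline's payoff is (90 + 4a_S)a_C − 5a_C².
∂π/∂a_C = 90 + 4a_S − 10a_C = 0, so a_C = 9 + 0.4a_S.
The reaction-function slope is 0.4, so a 10-unit rise in a_S moves a_C by 0.4 × 10 = 4. Crestline's best response rises — the actions are strategic complements.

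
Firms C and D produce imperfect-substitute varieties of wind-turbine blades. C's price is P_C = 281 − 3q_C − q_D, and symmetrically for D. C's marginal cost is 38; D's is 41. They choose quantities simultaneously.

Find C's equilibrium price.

Firm C's profit: π = q_C(281 − 3q_C − q_D) − 38q_C.
∂π/∂q_C = 243 − 6q_C − q_D = 0 ⇒ q_C = 40.5 − (1/6)q_D.
Similarly q_D = 40 − (1/6)q_C.
Plugging q_D into C's best response: q_C = 40.5 − (1/6)(40 − (1/6)q_C) ⇒ (35/36)q_C = 203/6, so q_C = 34.8.
Then q_D = 40 − (1/6)·34.8 = 34.2.
P_C = 281 − 3·34.8 − 34.2 = 142.4.

142.4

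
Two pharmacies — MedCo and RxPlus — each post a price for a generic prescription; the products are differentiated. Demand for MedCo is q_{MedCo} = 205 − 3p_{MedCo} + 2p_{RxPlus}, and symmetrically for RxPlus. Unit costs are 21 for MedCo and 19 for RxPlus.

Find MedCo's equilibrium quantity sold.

136.875

MedCo's profit: π = (p_{MedCo} − 21)(205 − 3p_{MedCo} + 2p_{RxPlus}).
∂π/∂p_{MedCo} = 268 − 6p_{MedCo} + 2p_{RxPlus} = 0 ⇒ p_{MedCo} = 134/3 + (1/3)p_{RxPlus}.
Similarly p_{RxPlus} = 131/3 + (1/3)p_{MedCo}.
Solving the two reaction functions simultaneously: (1 − (1/3)(1/3))p_{MedCo} = 134/3 + (1/3)·(131/3), so (8/9)p_{MedCo} = 533/9 and p_{MedCo} = 66.625.
Then p_{RxPlus} = 131/3 + (1/3)·66.625 = 65.875.
q_{MedCo} = 205 − 3·66.625 + 2·65.875 = 136.875.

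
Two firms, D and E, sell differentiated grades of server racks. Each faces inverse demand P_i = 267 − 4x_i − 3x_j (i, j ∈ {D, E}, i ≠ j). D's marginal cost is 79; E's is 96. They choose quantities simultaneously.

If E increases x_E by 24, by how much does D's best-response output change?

Firm D's profit: π = x_D(267 − 4x_D − 3x_E) − 79x_D.
∂π/∂x_D = 188 − 8x_D − 3x_E = 0 ⇒ x_D = 23.5 − 0.375x_E.
The reaction-function slope is −0.375, so a 24-unit rise in x_E moves x_D by −0.375 × 24 = −9. D's best response falls — the actions are strategic substitutes.

-9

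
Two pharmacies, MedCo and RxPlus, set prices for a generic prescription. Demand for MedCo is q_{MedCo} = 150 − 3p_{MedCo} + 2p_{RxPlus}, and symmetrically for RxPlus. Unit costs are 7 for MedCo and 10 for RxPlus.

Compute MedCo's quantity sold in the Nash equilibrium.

MedCo's profit: π = (p_{MedCo} − 7)(150 − 3p_{MedCo} + 2p_{RxPlus}).
∂π/∂p_{MedCo} = 171 − 6p_{MedCo} + 2p_{RxPlus} = 0 ⇒ p_{MedCo} = 28.5 + (1/3)p_{RxPlus}.
Similarly p_{RxPlus} = 30 + (1/3)p_{MedCo}.
Solving the two reaction functions simultaneously: (1 − (1/3)(1/3))p_{MedCo} = 28.5 + (1/3)·30, so (8/9)p_{MedCo} = 38.5 and p_{MedCo} = 43.3125.
Then p_{RxPlus} = 30 + (1/3)·43.3125 = 44.4375.
q_{MedCo} = 150 − 3·43.3125 + 2·44.4375 = 108.9375.

108.9375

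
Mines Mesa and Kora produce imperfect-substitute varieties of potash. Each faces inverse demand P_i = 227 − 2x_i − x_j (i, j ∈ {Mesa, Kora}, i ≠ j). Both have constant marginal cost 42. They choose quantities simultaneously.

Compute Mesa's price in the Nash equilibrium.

Mine Mesa's profit: π = x_{Mesa}(227 − 2x_{Mesa} − x_{Kora}) − 42x_{Mesa}.
∂π/∂x_{Mesa} = 185 − 4x_{Mesa} − x_{Kora} = 0 ⇒ x_{Mesa} = 46.25 − 0.25x_{Kora}.
By symmetry x_{Kora} = x_{Mesa}; substituting into the reaction function, 1.25x_{Mesa} = 46.25 and x_{Mesa} = 37.
P_{Mesa} = 227 − 2·37 − 37 = 116.

116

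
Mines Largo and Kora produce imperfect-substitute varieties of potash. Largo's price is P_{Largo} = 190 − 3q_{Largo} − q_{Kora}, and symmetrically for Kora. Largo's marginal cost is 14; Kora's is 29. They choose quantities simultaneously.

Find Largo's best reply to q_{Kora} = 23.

25.5

Mine Largo's profit: π = q_{Largo}(190 − 3q_{Largo} − q_{Kora}) − 14q_{Largo}.
∂π/∂q_{Largo} = 176 − 6q_{Largo} − q_{Kora} = 0 ⇒ q_{Largo} = 88/3 − (1/6)q_{Kora}.
At q_{Kora} = 23: q_{Largo} = 88/3 − (1/6)·23 = 25.5.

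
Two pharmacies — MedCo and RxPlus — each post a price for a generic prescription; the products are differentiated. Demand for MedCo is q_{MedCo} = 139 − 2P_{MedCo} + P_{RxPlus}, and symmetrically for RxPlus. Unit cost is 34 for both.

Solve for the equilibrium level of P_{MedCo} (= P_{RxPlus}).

MedCo's profit: π = (P_{MedCo} − 34)(139 − 2P_{MedCo} + P_{RxPlus}).
∂π/∂P_{MedCo} = 207 − 4P_{MedCo} + P_{RxPlus} = 0 ⇒ P_{MedCo} = 51.75 + 0.25P_{RxPlus}.
The game is symmetric, so in equilibrium P_{RxPlus} = P_{MedCo}: the reaction function gives 0.75P_{MedCo} = 51.75, hence P_{MedCo} = 69.

69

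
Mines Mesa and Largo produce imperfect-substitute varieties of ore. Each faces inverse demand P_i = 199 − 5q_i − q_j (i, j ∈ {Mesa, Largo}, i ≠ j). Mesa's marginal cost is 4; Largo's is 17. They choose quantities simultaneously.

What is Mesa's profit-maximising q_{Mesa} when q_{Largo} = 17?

17.8

Mine Mesa's profit: π = q_{Mesa}(199 − 5q_{Mesa} − q_{Largo}) − 4q_{Mesa}.
∂π/∂q_{Mesa} = 195 − 10q_{Mesa} − q_{Largo} = 0 ⇒ q_{Mesa} = 19.5 − 0.1q_{Largo}.
At q_{Largo} = 17: q_{Mesa} = 19.5 − 0.1·17 = 17.8.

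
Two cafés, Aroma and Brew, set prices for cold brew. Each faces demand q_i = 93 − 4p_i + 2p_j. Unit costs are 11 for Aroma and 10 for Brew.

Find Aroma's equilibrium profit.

547.56

Aroma's profit: π = (p_{Aroma} − 11)(93 − 4p_{Aroma} + 2p_{Brew}).
∂π/∂p_{Aroma} = 137 − 8p_{Aroma} + 2p_{Brew} = 0 ⇒ p_{Aroma} = 17.125 + 0.25p_{Brew}.
Similarly p_{Brew} = 16.625 + 0.25p_{Aroma}.
Substituting the second reaction function into the first: p_{Aroma} = 17.125 + 0.25(16.625 + 0.25p_{Aroma}), which gives 0.9375p_{Aroma} = 681/32 ⇒ p_{Aroma} = 22.7.
Then p_{Brew} = 16.625 + 0.25·22.7 = 22.3.
q_{Aroma} = 93 − 4·22.7 + 2·22.3 = 46.8.
Profit = (22.7 − 11)·46.8 = 547.56.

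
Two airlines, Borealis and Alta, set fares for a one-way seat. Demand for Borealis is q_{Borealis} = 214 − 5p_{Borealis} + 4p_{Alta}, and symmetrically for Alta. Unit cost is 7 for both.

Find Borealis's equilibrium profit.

5951.25

Borealis's profit: π = (p_{Borealis} − 7)(214 − 5p_{Borealis} + 4p_{Alta}).
∂π/∂p_{Borealis} = 249 − 10p_{Borealis} + 4p_{Alta} = 0 ⇒ p_{Borealis} = 24.9 + 0.4p_{Alta}.
Setting p_{Borealis} = p_{Alta} in the reaction function: p_{Borealis} = 24.9 + 0.4p_{Borealis}, so p_{Borealis} = 24.9 / 0.6 = 41.5.
q_{Borealis} = 214 − 5·41.5 + 4·41.5 = 172.5.
Profit = (41.5 − 7)·172.5 = 5951.25.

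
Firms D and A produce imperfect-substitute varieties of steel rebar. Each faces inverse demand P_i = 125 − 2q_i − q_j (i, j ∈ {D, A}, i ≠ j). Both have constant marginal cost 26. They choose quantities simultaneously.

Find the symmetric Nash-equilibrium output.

19.8

Firm D's profit: π = q_D(125 − 2q_D − q_A) − 26q_D.
∂π/∂q_D = 99 − 4q_D − q_A = 0 ⇒ q_D = 24.75 − 0.25q_A.
The game is symmetric, so in equilibrium q_A = q_D: the reaction function gives 1.25q_D = 24.75, hence q_D = 19.8.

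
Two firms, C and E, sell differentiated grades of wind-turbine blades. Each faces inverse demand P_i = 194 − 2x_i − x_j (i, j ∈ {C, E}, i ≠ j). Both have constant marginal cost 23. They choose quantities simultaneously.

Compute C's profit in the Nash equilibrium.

Firm C's profit: π = x_C(194 − 2x_C − x_E) − 23x_C.
∂π/∂x_C = 171 − 4x_C − x_E = 0 ⇒ x_C = 42.75 − 0.25x_E.
The game is symmetric, so in equilibrium x_E = x_C: the reaction function gives 1.25x_C = 42.75, hence x_C = 34.2.
P_C = 194 − 2·34.2 − 34.2 = 91.4.
Profit = (91.4 − 23)·34.2 = 2339.28.

2339.28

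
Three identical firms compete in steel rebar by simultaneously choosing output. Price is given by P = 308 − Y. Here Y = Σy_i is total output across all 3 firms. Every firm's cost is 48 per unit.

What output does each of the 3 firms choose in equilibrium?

65

A representative firm's profit is π_i = y_i(308 − Y) − 48y_i, with Y = y_i + Σ_{j≠i} y_j.
First-order condition: 260 − 2y_i − Σ_{j≠i} y_j = 0.
Imposing symmetry (y_j = y for all j) turns Σ_{j≠i} y_j into 2y, so 260 = 4y and y = 65.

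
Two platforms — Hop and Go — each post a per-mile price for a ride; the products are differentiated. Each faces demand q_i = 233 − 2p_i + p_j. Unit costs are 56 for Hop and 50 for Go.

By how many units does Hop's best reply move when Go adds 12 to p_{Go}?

Hop's profit: π = (p_{Hop} − 56)(233 − 2p_{Hop} + p_{Go}).
∂π/∂p_{Hop} = 345 − 4p_{Hop} + p_{Go} = 0 ⇒ p_{Hop} = 86.25 + 0.25p_{Go}.
The reaction-function slope is 0.25, so a 12-unit rise in p_{Go} moves p_{Hop} by 0.25 × 12 = 3. Hop's best response rises — the actions are strategic complements.

3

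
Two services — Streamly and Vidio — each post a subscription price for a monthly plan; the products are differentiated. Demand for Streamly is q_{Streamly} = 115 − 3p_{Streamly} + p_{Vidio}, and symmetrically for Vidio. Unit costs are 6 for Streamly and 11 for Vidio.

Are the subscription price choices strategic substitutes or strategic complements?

Streamly's profit: π = (p_{Streamly} − 6)(115 − 3p_{Streamly} + p_{Vidio}).
∂π/∂p_{Streamly} = 133 − 6p_{Streamly} + p_{Vidio} = 0 ⇒ p_{Streamly} = 133/6 + (1/6)p_{Vidio}.
The best-response slope dp_{Streamly}/dp_{Vidio} = 1/6 > 0: the reaction function is upward-sloping, so the choices are strategic complements.

strategic complements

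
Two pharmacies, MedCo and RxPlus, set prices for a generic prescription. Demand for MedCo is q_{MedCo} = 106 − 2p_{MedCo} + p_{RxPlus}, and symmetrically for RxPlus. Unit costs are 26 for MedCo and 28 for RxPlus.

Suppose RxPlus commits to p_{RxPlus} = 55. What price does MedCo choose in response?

MedCo's profit: π = (p_{MedCo} − 26)(106 − 2p_{MedCo} + p_{RxPlus}).
∂π/∂p_{MedCo} = 158 − 4p_{MedCo} + p_{RxPlus} = 0 ⇒ p_{MedCo} = 39.5 + 0.25p_{RxPlus}.
At p_{RxPlus} = 55: p_{MedCo} = 39.5 + 0.25·55 = 53.25.

53.25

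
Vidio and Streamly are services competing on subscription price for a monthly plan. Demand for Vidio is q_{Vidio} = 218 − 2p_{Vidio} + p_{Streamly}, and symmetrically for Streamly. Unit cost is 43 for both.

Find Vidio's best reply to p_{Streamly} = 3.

76.75

Vidio's profit: π = (p_{Vidio} − 43)(218 − 2p_{Vidio} + p_{Streamly}).
∂π/∂p_{Vidio} = 304 − 4p_{Vidio} + p_{Streamly} = 0 ⇒ p_{Vidio} = 76 + 0.25p_{Streamly}.
At p_{Streamly} = 3: p_{Vidio} = 76 + 0.25·3 = 76.75.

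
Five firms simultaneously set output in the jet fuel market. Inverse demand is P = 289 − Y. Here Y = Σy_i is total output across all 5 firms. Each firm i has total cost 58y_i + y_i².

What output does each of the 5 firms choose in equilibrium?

A representative firm's profit is π_i = y_i(289 − Y) − 58y_i − y_i², with Y = y_i + Σ_{j≠i} y_j.
First-order condition: 231 − 4y_i − Σ_{j≠i} y_j = 0.
Imposing symmetry (y_j = y for all j) turns Σ_{j≠i} y_j into 4y, so 231 = 8y and y = 28.875.

28.875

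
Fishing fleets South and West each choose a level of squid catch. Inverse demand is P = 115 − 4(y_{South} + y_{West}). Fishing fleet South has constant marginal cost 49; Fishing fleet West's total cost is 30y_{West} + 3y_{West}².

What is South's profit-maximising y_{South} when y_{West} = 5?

5.75

Fishing fleet South's profit: π = y_{South}(115 − 4(y_{South} + y_{West})) − 49y_{South}.
∂π/∂y_{South} = 66 − 8y_{South} − 4y_{West} = 0, so y_{South} = 8.25 − 0.5y_{West}.
At y_{West} = 5: y_{South} = 8.25 − 0.5·5 = 5.75.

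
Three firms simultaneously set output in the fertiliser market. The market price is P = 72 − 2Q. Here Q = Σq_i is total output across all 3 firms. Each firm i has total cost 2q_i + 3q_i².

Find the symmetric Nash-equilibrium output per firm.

A representative firm's profit is π_i = q_i(72 − 2Q) − 2q_i − 3q_i², with Q = q_i + Σ_{j≠i} q_j.
First-order condition: 70 − 10q_i − 2Σ_{j≠i} q_j = 0.
In a symmetric equilibrium every firm chooses the same q, so Σ_{j≠i} q_j = 2q. The condition becomes 70 − 14q = 0, giving q = 70/14 = 5.

5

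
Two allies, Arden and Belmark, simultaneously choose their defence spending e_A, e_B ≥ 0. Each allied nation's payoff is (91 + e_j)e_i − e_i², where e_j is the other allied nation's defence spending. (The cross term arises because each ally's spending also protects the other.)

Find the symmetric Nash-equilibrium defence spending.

91

Arden's payoff is (91 + e_B)e_A − e_A².
∂π/∂e_A = 91 + e_B − 2e_A = 0, so e_A = 45.5 + 0.5e_B.
The game is symmetric, so in equilibrium e_B = e_A: the reaction function gives 0.5e_A = 45.5, hence e_A = 91.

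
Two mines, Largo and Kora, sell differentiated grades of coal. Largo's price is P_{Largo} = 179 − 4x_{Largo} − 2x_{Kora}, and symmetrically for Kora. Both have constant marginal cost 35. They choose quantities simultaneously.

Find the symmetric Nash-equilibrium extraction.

Mine Largo's profit: π = x_{Largo}(179 − 4x_{Largo} − 2x_{Kora}) − 35x_{Largo}.
∂π/∂x_{Largo} = 144 − 8x_{Largo} − 2x_{Kora} = 0 ⇒ x_{Largo} = 18 − 0.25x_{Kora}.
The game is symmetric, so in equilibrium x_{Kora} = x_{Largo}: the reaction function gives 1.25x_{Largo} = 18, hence x_{Largo} = 14.4.

14.4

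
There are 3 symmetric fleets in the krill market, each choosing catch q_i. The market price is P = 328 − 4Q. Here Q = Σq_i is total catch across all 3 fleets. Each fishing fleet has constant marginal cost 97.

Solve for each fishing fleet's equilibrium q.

A representative fishing fleet's profit is π_i = q_i(328 − 4Q) − 97q_i, with Q = q_i + Σ_{j≠i} q_j.
First-order condition: 231 − 8q_i − 4Σ_{j≠i} q_j = 0.
Imposing symmetry (q_j = q for all j) turns Σ_{j≠i} q_j into 2q, so 231 = 16q and q = 14.4375.

14.4375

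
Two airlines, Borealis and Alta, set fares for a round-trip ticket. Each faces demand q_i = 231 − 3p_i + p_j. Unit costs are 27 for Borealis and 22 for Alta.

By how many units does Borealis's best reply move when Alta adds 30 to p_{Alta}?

5

Borealis's profit: π = (p_{Borealis} − 27)(231 − 3p_{Borealis} + p_{Alta}).
∂π/∂p_{Borealis} = 312 − 6p_{Borealis} + p_{Alta} = 0 ⇒ p_{Borealis} = 52 + (1/6)p_{Alta}.
The reaction-function slope is 1/6, so a 30-unit rise in p_{Alta} moves p_{Borealis} by 1/6 × 30 = 5. Borealis's best response rises — the actions are strategic complements.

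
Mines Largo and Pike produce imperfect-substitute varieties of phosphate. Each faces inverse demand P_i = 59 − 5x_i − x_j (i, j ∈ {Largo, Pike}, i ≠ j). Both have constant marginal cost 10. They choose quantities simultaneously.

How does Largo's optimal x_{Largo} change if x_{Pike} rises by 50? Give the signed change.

Mine Largo's profit: π = x_{Largo}(59 − 5x_{Largo} − x_{Pike}) − 10x_{Largo}.
∂π/∂x_{Largo} = 49 − 10x_{Largo} − x_{Pike} = 0 ⇒ x_{Largo} = 4.9 − 0.1x_{Pike}.
The reaction-function slope is −0.1, so a 50-unit rise in x_{Pike} moves x_{Largo} by −0.1 × 50 = −5. Largo's best response falls — the actions are strategic substitutes.

-5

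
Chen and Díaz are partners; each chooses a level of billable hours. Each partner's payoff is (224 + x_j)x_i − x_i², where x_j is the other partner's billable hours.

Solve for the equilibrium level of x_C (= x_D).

Chen's payoff is (224 + x_D)x_C − x_C².
∂π/∂x_C = 224 + x_D − 2x_C = 0, so x_C = 112 + 0.5x_D.
Setting x_C = x_D in the reaction function: x_C = 112 + 0.5x_C, so x_C = 112 / 0.5 = 224.

224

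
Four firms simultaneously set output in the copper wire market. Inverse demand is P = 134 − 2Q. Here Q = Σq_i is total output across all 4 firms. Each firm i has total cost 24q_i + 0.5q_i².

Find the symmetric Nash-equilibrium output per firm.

10

A representative firm's profit is π_i = q_i(134 − 2Q) − 24q_i − 0.5q_i², with Q = q_i + Σ_{j≠i} q_j.
First-order condition: 110 − 5q_i − 2Σ_{j≠i} q_j = 0.
Imposing symmetry (q_j = q for all j) turns Σ_{j≠i} q_j into 3q, so 110 = 11q and q = 10.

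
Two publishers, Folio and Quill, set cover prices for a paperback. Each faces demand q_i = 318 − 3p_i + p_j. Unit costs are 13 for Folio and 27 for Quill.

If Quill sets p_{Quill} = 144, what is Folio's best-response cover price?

83.5

Folio's profit: π = (p_{Folio} − 13)(318 − 3p_{Folio} + p_{Quill}).
∂π/∂p_{Folio} = 357 − 6p_{Folio} + p_{Quill} = 0 ⇒ p_{Folio} = 59.5 + (1/6)p_{Quill}.
At p_{Quill} = 144: p_{Folio} = 59.5 + (1/6)·144 = 83.5.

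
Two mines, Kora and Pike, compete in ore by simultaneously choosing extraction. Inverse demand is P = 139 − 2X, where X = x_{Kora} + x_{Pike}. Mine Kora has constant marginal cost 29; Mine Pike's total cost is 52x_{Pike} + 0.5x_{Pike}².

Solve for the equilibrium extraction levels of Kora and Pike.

Mine Kora's profit: π = x_{Kora}(139 − 2(x_{Kora} + x_{Pike})) − 29x_{Kora}.
∂π/∂x_{Kora} = 110 − 4x_{Kora} − 2x_{Pike} = 0, so x_{Kora} = 27.5 − 0.5x_{Pike}.
For Pike: ∂π/∂x_{Pike} = 87 − 5x_{Pike} − 2x_{Kora} = 0 ⇒ x_{Pike} = 17.4 − 0.4x_{Kora}.
Solving the two reaction functions simultaneously: (1 − (−0.5)(−0.4))x_{Kora} = 27.5 − 0.5·17.4, so 0.8x_{Kora} = 18.8 and x_{Kora} = 23.5.
Then x_{Pike} = 17.4 − 0.4·23.5 = 8.

23.5, 8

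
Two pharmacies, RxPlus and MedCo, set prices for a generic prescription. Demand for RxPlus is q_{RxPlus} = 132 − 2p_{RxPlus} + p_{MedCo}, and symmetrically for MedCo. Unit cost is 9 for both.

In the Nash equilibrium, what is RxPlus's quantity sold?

82

RxPlus's profit: π = (p_{RxPlus} − 9)(132 − 2p_{RxPlus} + p_{MedCo}).
∂π/∂p_{RxPlus} = 150 − 4p_{RxPlus} + p_{MedCo} = 0 ⇒ p_{RxPlus} = 37.5 + 0.25p_{MedCo}.
The game is symmetric, so in equilibrium p_{MedCo} = p_{RxPlus}: the reaction function gives 0.75p_{RxPlus} = 37.5, hence p_{RxPlus} = 50.
q_{RxPlus} = 132 − 2·50 + 50 = 82.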